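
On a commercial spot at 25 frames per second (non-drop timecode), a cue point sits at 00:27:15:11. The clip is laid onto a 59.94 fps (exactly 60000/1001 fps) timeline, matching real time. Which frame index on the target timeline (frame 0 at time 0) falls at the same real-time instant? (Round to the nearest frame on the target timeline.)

Source frame index: (0×3600 + 27×60 + 15) × 25 + 11 = 40886.
Real time: 40886 / (25) = 40886/25 s.
Target frame: (40886/25) × (60000/1001) = 98126400/1001 ≈ 98028.372 → 98028.

frame 98028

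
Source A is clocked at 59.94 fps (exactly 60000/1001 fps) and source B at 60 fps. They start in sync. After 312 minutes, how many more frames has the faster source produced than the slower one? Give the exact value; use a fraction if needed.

86400/77 frames

312 min = 18720 s.
A emits 60000/1001 × 18720 = 86400000/77 frames; B emits 60 × 18720 = 1123200.
Difference = 86400/77 frames (≈ 1122.0779); B is ahead of A.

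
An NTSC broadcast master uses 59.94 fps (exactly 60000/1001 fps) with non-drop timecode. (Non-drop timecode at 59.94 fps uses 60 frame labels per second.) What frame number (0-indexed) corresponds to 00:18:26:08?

66368

Total seconds to the label: (0 × 3600 + 18 × 60 + 26) = 1106.
Frame index = 1106 × 60 + 8 = 66368.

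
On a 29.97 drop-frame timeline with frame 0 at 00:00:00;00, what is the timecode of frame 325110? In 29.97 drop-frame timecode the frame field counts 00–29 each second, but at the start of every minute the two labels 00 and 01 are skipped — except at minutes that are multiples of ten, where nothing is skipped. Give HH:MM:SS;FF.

Each 10-minute DF block holds 10 × 60 × 30 − 9 × 2 = 17982 frames. 325110 ÷ 17982 → 18 full blocks, remainder 1434.
Within the partial block the first minute is 1800 frames and each further minute 1798, so 0 further minute boundaries passed. Total skipped labels = 18 × 18 + 2 × 0 = 324.
Non-drop label index = 325110 + 324 = 325434; at 30 labels/s that is 03:00:47:24, i.e. DF 03:00:47;24.

03:00:47;24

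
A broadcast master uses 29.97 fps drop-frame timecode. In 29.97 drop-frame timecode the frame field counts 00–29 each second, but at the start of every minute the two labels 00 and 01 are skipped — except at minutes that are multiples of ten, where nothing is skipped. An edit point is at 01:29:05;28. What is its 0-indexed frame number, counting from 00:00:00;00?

160216

Complete 10-minute blocks: 8, each 17982 frames → 143856.
Remaining 9 whole minutes in the current block: 1800 + 8 × 1798 = 16184 frames.
Within the current minute: 5 × 30 + 28 − 2 = 176 (labels ;00/;01 skipped at this minute). Total = 143856 + 16184 + 176 = 160216.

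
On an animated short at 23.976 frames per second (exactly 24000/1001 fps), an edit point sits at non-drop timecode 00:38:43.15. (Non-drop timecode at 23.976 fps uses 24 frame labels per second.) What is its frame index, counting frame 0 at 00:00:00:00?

frame 55767

Total seconds to the label: (0 × 3600 + 38 × 60 + 43) = 2323.
Frame index = 2323 × 24 + 15 = 55767.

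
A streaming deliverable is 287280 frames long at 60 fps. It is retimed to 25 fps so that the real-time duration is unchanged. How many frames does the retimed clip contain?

Target frames = source frames × (target rate / source rate) = 287280 × (25)/(60) = 287280 × 5/12 = 119700.

119700 frames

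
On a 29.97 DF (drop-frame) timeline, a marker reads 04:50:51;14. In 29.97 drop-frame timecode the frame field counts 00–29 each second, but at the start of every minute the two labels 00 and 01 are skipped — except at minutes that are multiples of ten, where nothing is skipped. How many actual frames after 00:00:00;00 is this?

523022

Complete 10-minute blocks: 29, each 17982 frames → 521478.
Remaining 0 whole minutes in the current block: 0 frames.
Within the current minute: 51 × 30 + 14 = 1544. Total = 521478 + 0 + 1544 = 523022.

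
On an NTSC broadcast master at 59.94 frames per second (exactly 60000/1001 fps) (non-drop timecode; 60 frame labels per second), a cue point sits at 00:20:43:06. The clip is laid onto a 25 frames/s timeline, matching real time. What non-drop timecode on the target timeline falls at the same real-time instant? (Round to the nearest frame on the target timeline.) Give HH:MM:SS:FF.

Source frame index: (0×3600 + 20×60 + 43) × 60 + 6 = 74586.
Real time: 74586 / (60000/1001) = 12443431/10000 s.
Target frame: (12443431/10000) × (25) = 12443431/400 ≈ 31108.577 → 31109.
At 25 labels/s: frame 31109 → 00:20:44:09.

00:20:44:09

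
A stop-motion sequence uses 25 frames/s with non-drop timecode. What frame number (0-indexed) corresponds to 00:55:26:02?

Total seconds to the label: (0 × 3600 + 55 × 60 + 26) = 3326.
Frame index = 3326 × 25 + 2 = 83152.

83152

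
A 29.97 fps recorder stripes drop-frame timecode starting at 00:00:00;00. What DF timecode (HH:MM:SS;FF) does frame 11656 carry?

00:06:28;28

Ten DF minutes hold 17982 frames, so frame 11656 lies in block 0 (frames 0–17981) with 11656 frames into that block.
The block's first minute is 1800 frames and the rest 1798 each; 11656 frames reaches minute 6, so 0 × 18 + 6 × 2 = 12 labels have been skipped so far.
Adding those back, label number 11656 + 12 = 11668 at 30 labels/s is 388 s + 28 f = 0 h 6 min 28 s frame 28, i.e. 00:06:28;28.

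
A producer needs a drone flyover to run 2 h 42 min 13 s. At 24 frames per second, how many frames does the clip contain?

233592 frames

2 h 42 min 13 s = 9733 s.
Frames = 9733 × 24 = 233592.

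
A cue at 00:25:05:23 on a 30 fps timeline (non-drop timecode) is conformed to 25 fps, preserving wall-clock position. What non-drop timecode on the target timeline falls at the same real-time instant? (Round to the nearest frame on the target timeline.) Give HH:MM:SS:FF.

00:25:05:19

Source frame index: (0×3600 + 25×60 + 5) × 30 + 23 = 45173.
Real time: 45173 / (30) = 45173/30 s.
Target frame: (45173/30) × (25) = 225865/6 ≈ 37644.167 → 37644.
At 25 labels/s: frame 37644 → 00:25:05:19.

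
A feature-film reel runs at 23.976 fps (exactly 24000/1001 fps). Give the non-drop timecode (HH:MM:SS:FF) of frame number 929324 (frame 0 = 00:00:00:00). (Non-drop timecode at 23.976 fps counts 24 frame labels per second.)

10:45:21:20

929324 ÷ 24 = 38721 full seconds, remainder 20 frames.
38721 s = 10 h 45 min 21 s.
Timecode: 10:45:21:20.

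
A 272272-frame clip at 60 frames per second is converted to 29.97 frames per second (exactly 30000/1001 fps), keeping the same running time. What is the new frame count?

136000 frames

Target frames = source frames × (target rate / source rate) = 272272 × (30000/1001)/(60) = 272272 × 500/1001 = 136000.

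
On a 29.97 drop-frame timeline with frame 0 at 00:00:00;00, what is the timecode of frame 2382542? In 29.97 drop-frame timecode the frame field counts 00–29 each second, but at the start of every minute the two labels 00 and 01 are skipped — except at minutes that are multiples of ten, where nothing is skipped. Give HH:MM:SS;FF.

Ten DF minutes hold 17982 frames, so frame 2382542 lies in block 132 (frames 2373624–2391605) with 8918 frames into that block.
The block's first minute is 1800 frames and the rest 1798 each; 8918 frames reaches minute 4, so 132 × 18 + 4 × 2 = 2384 labels have been skipped so far.
Adding those back, label number 2382542 + 2384 = 2384926 at 30 labels/s is 79497 s + 16 f = 22 h 4 min 57 s frame 16, i.e. 22:04:57;16.

22:04:57;16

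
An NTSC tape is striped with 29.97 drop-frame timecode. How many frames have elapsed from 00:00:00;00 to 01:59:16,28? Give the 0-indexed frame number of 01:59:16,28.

Complete 10-minute blocks: 11, each 17982 frames → 197802.
Remaining 9 whole minutes in the current block: 1800 + 8 × 1798 = 16184 frames.
Within the current minute: 16 × 30 + 28 − 2 = 506 (labels ;00/;01 skipped at this minute). Total = 197802 + 16184 + 506 = 214492.

214492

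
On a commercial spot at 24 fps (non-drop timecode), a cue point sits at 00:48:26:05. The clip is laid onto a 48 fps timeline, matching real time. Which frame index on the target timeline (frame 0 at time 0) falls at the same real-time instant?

frame 139498

Source frame index: (0×3600 + 48×60 + 26) × 24 + 5 = 69749.
Real time: 69749 / (24) = 69749/24 s.
Target frame: (69749/24) × (48) = 139498.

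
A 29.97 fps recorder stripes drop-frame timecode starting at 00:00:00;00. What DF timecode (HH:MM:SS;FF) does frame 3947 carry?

Ten DF minutes hold 17982 frames, so frame 3947 lies in block 0 (frames 0–17981) with 3947 frames into that block.
The block's first minute is 1800 frames and the rest 1798 each; 3947 frames reaches minute 2, so 0 × 18 + 2 × 2 = 4 labels have been skipped so far.
Adding those back, label number 3947 + 4 = 3951 at 30 labels/s is 131 s + 21 f = 0 h 2 min 11 s frame 21, i.e. 00:02:11;21.

00:02:11;21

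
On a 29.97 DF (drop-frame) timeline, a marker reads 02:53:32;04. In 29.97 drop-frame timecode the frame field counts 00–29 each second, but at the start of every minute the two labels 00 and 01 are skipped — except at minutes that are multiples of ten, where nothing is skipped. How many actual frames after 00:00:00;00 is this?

312052

Complete 10-minute blocks: 17, each 17982 frames → 305694.
Remaining 3 whole minutes in the current block: 1800 + 2 × 1798 = 5396 frames.
Within the current minute: 32 × 30 + 4 − 2 = 962 (labels ;00/;01 skipped at this minute). Total = 305694 + 5396 + 962 = 312052.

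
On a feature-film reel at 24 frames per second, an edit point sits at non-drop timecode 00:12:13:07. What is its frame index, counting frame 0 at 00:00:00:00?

frame 17599

Total seconds to the label: (0 × 3600 + 12 × 60 + 13) = 733.
Frame index = 733 × 24 + 7 = 17599.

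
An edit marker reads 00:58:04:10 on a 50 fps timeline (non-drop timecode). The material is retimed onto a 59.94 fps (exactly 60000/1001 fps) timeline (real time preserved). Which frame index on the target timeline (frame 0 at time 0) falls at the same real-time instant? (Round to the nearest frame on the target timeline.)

frame 208843

Source frame index: (0×3600 + 58×60 + 4) × 50 + 10 = 174210.
Real time: 174210 / (50) = 17421/5 s.
Target frame: (17421/5) × (60000/1001) = 209052000/1001 ≈ 208843.157 → 208843.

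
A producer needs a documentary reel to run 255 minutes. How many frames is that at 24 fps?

367200 frames

255 min = 15300 s.
Frames = 15300 × 24 = 367200.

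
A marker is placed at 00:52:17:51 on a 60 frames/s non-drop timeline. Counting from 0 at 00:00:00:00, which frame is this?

Total seconds to the label: (0 × 3600 + 52 × 60 + 17) = 3137.
Frame index = 3137 × 60 + 51 = 188271.

188271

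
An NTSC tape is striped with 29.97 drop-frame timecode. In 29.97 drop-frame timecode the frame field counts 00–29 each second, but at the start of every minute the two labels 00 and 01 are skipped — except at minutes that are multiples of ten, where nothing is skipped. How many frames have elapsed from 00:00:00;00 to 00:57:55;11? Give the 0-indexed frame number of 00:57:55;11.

104157

As if non-drop at 30 labels/s: (0 × 3600 + 57 × 60 + 55) × 30 + 11 = 104261.
Minute boundaries passed: 57; those not divisible by 10: 57 − 5 = 52; dropped labels = 2 × 52 = 104.
Actual frame index = 104261 − 104 = 104157.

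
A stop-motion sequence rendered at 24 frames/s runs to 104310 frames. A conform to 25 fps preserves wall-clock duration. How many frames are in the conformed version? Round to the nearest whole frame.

Frames at target rate = 104310 × (25) / (24) = 434625/4 ≈ 108656.250.
Nearest whole frame: 108656.

108656 frames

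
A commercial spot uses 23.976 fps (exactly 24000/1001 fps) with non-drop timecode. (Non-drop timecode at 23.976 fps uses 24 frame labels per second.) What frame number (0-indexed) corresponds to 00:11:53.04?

frame 17116

Total seconds to the label: (0 × 3600 + 11 × 60 + 53) = 713.
Frame index = 713 × 24 + 4 = 17116.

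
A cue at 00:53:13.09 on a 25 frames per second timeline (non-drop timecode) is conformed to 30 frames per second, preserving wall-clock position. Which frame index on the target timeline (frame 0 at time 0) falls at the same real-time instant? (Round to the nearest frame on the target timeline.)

frame 95801

Source frame index: (0×3600 + 53×60 + 13) × 25 + 9 = 79834.
Real time: 79834 / (25) = 79834/25 s.
Target frame: (79834/25) × (30) = 479004/5 ≈ 95800.800 → 95801.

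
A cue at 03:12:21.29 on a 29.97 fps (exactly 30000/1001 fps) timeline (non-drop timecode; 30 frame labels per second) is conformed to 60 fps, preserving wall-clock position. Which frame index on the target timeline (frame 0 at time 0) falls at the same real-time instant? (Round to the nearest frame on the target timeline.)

frame 693211

Source frame index: (3×3600 + 12×60 + 21) × 30 + 29 = 346259.
Real time: 346259 / (30000/1001) = 346605259/30000 s.
Target frame: (346605259/30000) × (60) = 346605259/500 ≈ 693210.518 → 693211.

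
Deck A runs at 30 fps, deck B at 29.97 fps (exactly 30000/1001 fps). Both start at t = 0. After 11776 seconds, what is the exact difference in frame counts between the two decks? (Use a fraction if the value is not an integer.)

353280/1001 frames

A emits 30 × 11776 = 353280 frames; B emits 30000/1001 × 11776 = 353280000/1001.
Difference = 353280/1001 frames (≈ 352.9271); B is behind A.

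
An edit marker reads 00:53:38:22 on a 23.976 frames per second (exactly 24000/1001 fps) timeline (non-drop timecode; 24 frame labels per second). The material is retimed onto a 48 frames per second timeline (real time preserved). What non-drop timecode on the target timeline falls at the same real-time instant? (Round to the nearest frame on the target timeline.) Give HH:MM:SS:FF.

Source frame index: (0×3600 + 53×60 + 38) × 24 + 22 = 77254.
Real time: 77254 / (24000/1001) = 38665627/12000 s.
Target frame: (38665627/12000) × (48) = 38665627/250 ≈ 154662.508 → 154663.
At 48 labels/s: frame 154663 → 00:53:42:07.

00:53:42:07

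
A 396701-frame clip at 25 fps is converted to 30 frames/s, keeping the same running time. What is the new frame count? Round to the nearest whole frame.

Frames at target rate = 396701 × (30) / (25) = 2380206/5 ≈ 476041.200.
Nearest whole frame: 476041.

476041 frames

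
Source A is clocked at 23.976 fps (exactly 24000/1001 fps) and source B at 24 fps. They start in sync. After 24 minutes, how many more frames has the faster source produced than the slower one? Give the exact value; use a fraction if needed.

34560/1001 frames

24 min = 1440 s.
A emits 24000/1001 × 1440 = 34560000/1001 frames; B emits 24 × 1440 = 34560.
Difference = 34560/1001 frames (≈ 34.5255); B is ahead of A.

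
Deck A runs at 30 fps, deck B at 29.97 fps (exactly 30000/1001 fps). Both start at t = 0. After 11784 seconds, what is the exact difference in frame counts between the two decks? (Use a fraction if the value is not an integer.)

A emits 30 × 11784 = 353520 frames; B emits 30000/1001 × 11784 = 353520000/1001.
Difference = 353520/1001 frames (≈ 353.1668); B is behind A.

353520/1001 frames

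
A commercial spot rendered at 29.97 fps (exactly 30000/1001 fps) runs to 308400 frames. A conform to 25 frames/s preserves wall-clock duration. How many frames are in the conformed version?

257257 frames

Target frames = source frames × (target rate / source rate) = 308400 × (25)/(30000/1001) = 308400 × 1001/1200 = 257257.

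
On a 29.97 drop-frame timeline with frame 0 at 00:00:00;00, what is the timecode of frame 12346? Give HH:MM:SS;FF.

Each 10-minute DF block holds 10 × 60 × 30 − 9 × 2 = 17982 frames. 12346 ÷ 17982 → 0 full blocks, remainder 12346.
Within the partial block the first minute is 1800 frames and each further minute 1798, so 6 further minute boundaries passed. Total skipped labels = 18 × 0 + 2 × 6 = 12.
Non-drop label index = 12346 + 12 = 12358; at 30 labels/s that is 00:06:51:28, i.e. DF 00:06:51;28.

00:06:51;28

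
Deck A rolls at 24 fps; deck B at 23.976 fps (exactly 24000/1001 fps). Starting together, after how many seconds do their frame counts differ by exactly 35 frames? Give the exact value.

35035/24 seconds

The gap grows by |24000/1001 − 24| = 24/1001 frames per second.
Time for a 35-frame gap: 35 ÷ (24/1001) = 35035/24 s.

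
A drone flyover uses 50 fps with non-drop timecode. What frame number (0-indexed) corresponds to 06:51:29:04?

Total seconds to the label: (6 × 3600 + 51 × 60 + 29) = 24689.
Frame index = 24689 × 50 + 4 = 1234454.

frame 1234454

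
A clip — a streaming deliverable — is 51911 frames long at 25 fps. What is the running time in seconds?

Running time = 51911 / (25) = 2076.44 s.

2076.44 seconds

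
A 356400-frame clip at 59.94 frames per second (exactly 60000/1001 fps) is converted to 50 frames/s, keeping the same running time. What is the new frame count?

297297 frames

Target frames = source frames × (target rate / source rate) = 356400 × (50)/(60000/1001) = 356400 × 1001/1200 = 297297.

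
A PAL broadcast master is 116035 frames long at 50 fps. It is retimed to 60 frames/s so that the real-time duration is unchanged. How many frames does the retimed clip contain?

Target frames = source frames × (target rate / source rate) = 116035 × (60)/(50) = 116035 × 6/5 = 139242.

139242 frames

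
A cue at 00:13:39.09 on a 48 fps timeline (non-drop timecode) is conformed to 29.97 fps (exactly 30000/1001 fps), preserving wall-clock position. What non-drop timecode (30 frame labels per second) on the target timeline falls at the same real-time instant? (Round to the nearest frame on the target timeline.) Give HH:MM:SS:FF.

Source frame index: (0×3600 + 13×60 + 39) × 48 + 9 = 39321.
Real time: 39321 / (48) = 13107/16 s.
Target frame: (13107/16) × (30000/1001) = 24575625/1001 ≈ 24551.074 → 24551.
At 30 labels/s: frame 24551 → 00:13:38:11.

00:13:38:11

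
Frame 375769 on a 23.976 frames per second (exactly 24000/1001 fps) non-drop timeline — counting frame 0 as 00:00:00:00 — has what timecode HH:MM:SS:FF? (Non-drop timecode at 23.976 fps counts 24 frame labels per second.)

04:20:57:01

375769 ÷ 24 = 15657 full seconds, remainder 1 frame.
15657 s = 4 h 20 min 57 s.
Timecode: 04:20:57:01.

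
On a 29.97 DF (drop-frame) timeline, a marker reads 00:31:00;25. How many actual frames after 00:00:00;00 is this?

55769

As if non-drop at 30 labels/s: (0 × 3600 + 31 × 60 + 0) × 30 + 25 = 55825.
Minute boundaries passed: 31; those not divisible by 10: 31 − 3 = 28; dropped labels = 2 × 28 = 56.
Actual frame index = 55825 − 56 = 55769.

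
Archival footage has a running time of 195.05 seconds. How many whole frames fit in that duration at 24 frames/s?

Frames = 195.05 × 24 = 23406/5 ≈ 4681.2000.
Complete frames: 4681.

4681 frames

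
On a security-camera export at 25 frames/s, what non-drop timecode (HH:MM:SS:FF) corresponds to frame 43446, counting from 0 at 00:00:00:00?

00:28:57:21

43446 ÷ 25 = 1737 full seconds, remainder 21 frames.
1737 s = 0 h 28 min 57 s.
Timecode: 00:28:57:21.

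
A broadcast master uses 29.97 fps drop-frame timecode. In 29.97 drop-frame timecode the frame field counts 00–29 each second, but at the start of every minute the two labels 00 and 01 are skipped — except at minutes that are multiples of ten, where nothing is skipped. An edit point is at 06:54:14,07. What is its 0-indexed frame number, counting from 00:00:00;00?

As if non-drop at 30 labels/s: (6 × 3600 + 54 × 60 + 14) × 30 + 7 = 745627.
Minute boundaries passed: 414; those not divisible by 10: 414 − 41 = 373; dropped labels = 2 × 373 = 746.
Actual frame index = 745627 − 746 = 744881.

744881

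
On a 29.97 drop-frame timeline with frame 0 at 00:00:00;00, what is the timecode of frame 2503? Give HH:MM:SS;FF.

00:01:23;15

Each 10-minute DF block holds 10 × 60 × 30 − 9 × 2 = 17982 frames. 2503 ÷ 17982 → 0 full blocks, remainder 2503.
Within the partial block the first minute is 1800 frames and each further minute 1798, so 1 further minute boundary passed. Total skipped labels = 18 × 0 + 2 × 1 = 2.
Non-drop label index = 2503 + 2 = 2505; at 30 labels/s that is 00:01:23:15, i.e. DF 00:01:23;15.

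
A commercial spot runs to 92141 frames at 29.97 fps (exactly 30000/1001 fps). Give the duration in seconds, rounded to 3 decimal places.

3074.438 seconds

Running time = 92141 × 1001/30000 = 92233141/30000 s ≈ 3074.438 s.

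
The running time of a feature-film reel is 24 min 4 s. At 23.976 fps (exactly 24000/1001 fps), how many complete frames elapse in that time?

24 min 4 s = 1444 s.
Frames = 1444 × 24000/1001 = 34656000/1001 ≈ 34621.3786.
Complete frames: 34621.

34621 frames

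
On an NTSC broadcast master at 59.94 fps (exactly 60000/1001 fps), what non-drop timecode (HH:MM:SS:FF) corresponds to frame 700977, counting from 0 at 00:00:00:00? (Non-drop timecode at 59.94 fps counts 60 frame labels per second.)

700977 ÷ 60 = 11682 full seconds, remainder 57 frames.
11682 s = 3 h 14 min 42 s.
Timecode: 03:14:42:57.

03:14:42:57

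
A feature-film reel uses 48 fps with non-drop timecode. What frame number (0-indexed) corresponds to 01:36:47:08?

Total seconds to the label: (1 × 3600 + 36 × 60 + 47) = 5807.
Frame index = 5807 × 48 + 8 = 278744.

frame 278744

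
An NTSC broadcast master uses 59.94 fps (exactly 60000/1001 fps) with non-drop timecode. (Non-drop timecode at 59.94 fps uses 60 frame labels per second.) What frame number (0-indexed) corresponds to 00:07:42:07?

Total seconds to the label: (0 × 3600 + 7 × 60 + 42) = 462.
Frame index = 462 × 60 + 7 = 27727.

frame 27727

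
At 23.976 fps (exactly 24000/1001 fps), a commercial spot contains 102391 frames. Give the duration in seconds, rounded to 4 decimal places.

4270.5580 seconds

Running time = 102391 × 1001/24000 = 102493391/24000 s ≈ 4270.5580 s.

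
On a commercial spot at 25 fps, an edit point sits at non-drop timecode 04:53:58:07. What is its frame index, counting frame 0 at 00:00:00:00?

440957

Total seconds to the label: (4 × 3600 + 53 × 60 + 58) = 17638.
Frame index = 17638 × 25 + 7 = 440957.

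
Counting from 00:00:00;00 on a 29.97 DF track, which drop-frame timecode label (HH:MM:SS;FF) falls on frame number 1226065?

11:21:49;21

Each 10-minute DF block holds 10 × 60 × 30 − 9 × 2 = 17982 frames. 1226065 ÷ 17982 → 68 full blocks, remainder 3289.
Within the partial block the first minute is 1800 frames and each further minute 1798, so 1 further minute boundary passed. Total skipped labels = 18 × 68 + 2 × 1 = 1226.
Non-drop label index = 1226065 + 1226 = 1227291; at 30 labels/s that is 11:21:49:21, i.e. DF 11:21:49;21.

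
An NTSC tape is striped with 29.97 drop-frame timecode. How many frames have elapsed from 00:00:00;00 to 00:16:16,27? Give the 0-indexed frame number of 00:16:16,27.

As if non-drop at 30 labels/s: (0 × 3600 + 16 × 60 + 16) × 30 + 27 = 29307.
Minute boundaries passed: 16; those not divisible by 10: 16 − 1 = 15; dropped labels = 2 × 15 = 30.
Actual frame index = 29307 − 30 = 29277.

29277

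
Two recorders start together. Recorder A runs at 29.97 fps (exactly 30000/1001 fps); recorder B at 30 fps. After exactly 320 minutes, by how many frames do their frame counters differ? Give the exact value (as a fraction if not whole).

320 min = 19200 s.
A emits 30000/1001 × 19200 = 576000000/1001 frames; B emits 30 × 19200 = 576000.
Difference = 576000/1001 frames (≈ 575.4246); B is ahead of A.

576000/1001 frames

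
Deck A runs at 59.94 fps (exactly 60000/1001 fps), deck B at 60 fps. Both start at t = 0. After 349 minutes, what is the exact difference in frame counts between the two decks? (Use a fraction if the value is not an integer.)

349 min = 20940 s.
A emits 60000/1001 × 20940 = 1256400000/1001 frames; B emits 60 × 20940 = 1256400.
Difference = 1256400/1001 frames (≈ 1255.1449); B is ahead of A.

1256400/1001 frames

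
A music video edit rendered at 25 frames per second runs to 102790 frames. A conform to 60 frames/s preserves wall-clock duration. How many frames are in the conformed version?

246696 frames

Target frames = source frames × (target rate / source rate) = 102790 × (60)/(25) = 102790 × 12/5 = 246696.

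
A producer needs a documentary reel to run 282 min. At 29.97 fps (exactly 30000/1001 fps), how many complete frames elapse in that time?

507092 frames

282 min = 16920 s.
Frames = 16920 × 30000/1001 = 507600000/1001 ≈ 507092.9071.
Complete frames: 507092.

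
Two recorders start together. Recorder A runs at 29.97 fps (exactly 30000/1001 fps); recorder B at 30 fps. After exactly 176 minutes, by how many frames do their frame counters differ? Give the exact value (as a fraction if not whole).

176 min = 10560 s.
A emits 30000/1001 × 10560 = 28800000/91 frames; B emits 30 × 10560 = 316800.
Difference = 28800/91 frames (≈ 316.4835); B is ahead of A.

28800/91 frames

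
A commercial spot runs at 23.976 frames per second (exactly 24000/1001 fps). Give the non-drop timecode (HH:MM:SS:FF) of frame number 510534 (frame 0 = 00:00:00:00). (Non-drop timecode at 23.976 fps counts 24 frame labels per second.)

05:54:32:06

510534 ÷ 24 = 21272 full seconds, remainder 6 frames.
21272 s = 5 h 54 min 32 s.
Timecode: 05:54:32:06.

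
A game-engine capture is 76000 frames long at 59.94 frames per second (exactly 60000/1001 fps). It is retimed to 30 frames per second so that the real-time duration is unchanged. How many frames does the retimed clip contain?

Target frames = source frames × (target rate / source rate) = 76000 × (30)/(60000/1001) = 76000 × 1001/2000 = 38038.

38038 frames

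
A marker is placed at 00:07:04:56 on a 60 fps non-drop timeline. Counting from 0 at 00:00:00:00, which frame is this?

25496

Total seconds to the label: (0 × 3600 + 7 × 60 + 4) = 424.
Frame index = 424 × 60 + 56 = 25496.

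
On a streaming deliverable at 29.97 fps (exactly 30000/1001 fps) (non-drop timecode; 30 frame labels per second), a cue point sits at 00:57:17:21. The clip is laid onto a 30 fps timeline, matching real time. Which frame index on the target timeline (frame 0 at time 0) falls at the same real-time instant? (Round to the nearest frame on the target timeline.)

Source frame index: (0×3600 + 57×60 + 17) × 30 + 21 = 103131.
Real time: 103131 / (30000/1001) = 34411377/10000 s.
Target frame: (34411377/10000) × (30) = 103234131/1000 ≈ 103234.131 → 103234.

frame 103234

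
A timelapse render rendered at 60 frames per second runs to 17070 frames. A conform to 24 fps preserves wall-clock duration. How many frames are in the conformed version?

Target frames = source frames × (target rate / source rate) = 17070 × (24)/(60) = 17070 × 2/5 = 6828.

6828 frames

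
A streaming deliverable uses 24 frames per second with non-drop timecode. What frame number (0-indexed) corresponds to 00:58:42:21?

frame 84549

Total seconds to the label: (0 × 3600 + 58 × 60 + 42) = 3522.
Frame index = 3522 × 24 + 21 = 84549.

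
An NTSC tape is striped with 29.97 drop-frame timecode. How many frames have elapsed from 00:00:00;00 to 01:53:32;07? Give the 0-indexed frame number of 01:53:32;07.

As if non-drop at 30 labels/s: (1 × 3600 + 53 × 60 + 32) × 30 + 7 = 204367.
Minute boundaries passed: 113; those not divisible by 10: 113 − 11 = 102; dropped labels = 2 × 102 = 204.
Actual frame index = 204367 − 204 = 204163.

204163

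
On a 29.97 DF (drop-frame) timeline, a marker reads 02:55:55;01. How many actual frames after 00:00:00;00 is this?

316335

As if non-drop at 30 labels/s: (2 × 3600 + 55 × 60 + 55) × 30 + 1 = 316651.
Minute boundaries passed: 175; those not divisible by 10: 175 − 17 = 158; dropped labels = 2 × 158 = 316.
Actual frame index = 316651 − 316 = 316335.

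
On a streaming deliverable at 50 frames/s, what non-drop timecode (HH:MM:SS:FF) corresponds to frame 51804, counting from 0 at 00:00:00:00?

00:17:16:04

51804 ÷ 50 = 1036 full seconds, remainder 4 frames.
1036 s = 0 h 17 min 16 s.
Timecode: 00:17:16:04.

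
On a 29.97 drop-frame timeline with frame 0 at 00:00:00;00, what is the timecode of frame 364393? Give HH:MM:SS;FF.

Each 10-minute DF block holds 10 × 60 × 30 − 9 × 2 = 17982 frames. 364393 ÷ 17982 → 20 full blocks, remainder 4753.
Within the partial block the first minute is 1800 frames and each further minute 1798, so 2 further minute boundaries passed. Total skipped labels = 18 × 20 + 2 × 2 = 364.
Non-drop label index = 364393 + 364 = 364757; at 30 labels/s that is 03:22:38:17, i.e. DF 03:22:38;17.

03:22:38;17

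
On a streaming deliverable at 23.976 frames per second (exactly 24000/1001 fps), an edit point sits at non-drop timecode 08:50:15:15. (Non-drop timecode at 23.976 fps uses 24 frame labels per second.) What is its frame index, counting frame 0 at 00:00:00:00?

frame 763575

Total seconds to the label: (8 × 3600 + 50 × 60 + 15) = 31815.
Frame index = 31815 × 24 + 15 = 763575.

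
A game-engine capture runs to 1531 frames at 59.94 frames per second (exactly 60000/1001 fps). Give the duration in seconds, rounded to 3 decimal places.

Running time = 1531 × 1001/60000 = 1532531/60000 s ≈ 25.542 s.

25.542 seconds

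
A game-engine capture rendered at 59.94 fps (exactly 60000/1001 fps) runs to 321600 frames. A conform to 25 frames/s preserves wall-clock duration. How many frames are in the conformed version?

Target frames = source frames × (target rate / source rate) = 321600 × (25)/(60000/1001) = 321600 × 1001/2400 = 134134.

134134 frames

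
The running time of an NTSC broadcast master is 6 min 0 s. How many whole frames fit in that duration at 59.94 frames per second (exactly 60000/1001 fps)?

6 min 0 s = 360 s.
Frames = 360 × 60000/1001 = 21600000/1001 ≈ 21578.4216.
Complete frames: 21578.

21578 frames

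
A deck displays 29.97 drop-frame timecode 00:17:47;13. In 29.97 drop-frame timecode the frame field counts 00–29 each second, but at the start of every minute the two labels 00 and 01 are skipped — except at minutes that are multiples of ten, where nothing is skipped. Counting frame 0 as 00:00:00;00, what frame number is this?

Complete 10-minute blocks: 1, each 17982 frames → 17982.
Remaining 7 whole minutes in the current block: 1800 + 6 × 1798 = 12588 frames.
Within the current minute: 47 × 30 + 13 − 2 = 1421 (labels ;00/;01 skipped at this minute). Total = 17982 + 12588 + 1421 = 31991.

31991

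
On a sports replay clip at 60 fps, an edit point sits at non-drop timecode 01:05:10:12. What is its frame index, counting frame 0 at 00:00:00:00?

Total seconds to the label: (1 × 3600 + 5 × 60 + 10) = 3910.
Frame index = 3910 × 60 + 12 = 234612.

234612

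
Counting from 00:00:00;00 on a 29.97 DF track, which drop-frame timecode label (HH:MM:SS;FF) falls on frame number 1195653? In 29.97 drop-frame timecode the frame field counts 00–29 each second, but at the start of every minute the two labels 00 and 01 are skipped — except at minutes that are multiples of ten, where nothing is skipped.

11:04:54;29

Ten DF minutes hold 17982 frames, so frame 1195653 lies in block 66 (frames 1186812–1204793) with 8841 frames into that block.
The block's first minute is 1800 frames and the rest 1798 each; 8841 frames reaches minute 4, so 66 × 18 + 4 × 2 = 1196 labels have been skipped so far.
Adding those back, label number 1195653 + 1196 = 1196849 at 30 labels/s is 39894 s + 29 f = 11 h 4 min 54 s frame 29, i.e. 11:04:54;29.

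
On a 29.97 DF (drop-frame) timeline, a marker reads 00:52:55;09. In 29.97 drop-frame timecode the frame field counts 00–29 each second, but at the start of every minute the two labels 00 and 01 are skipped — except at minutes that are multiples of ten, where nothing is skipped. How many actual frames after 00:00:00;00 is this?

95165

Complete 10-minute blocks: 5, each 17982 frames → 89910.
Remaining 2 whole minutes in the current block: 1800 + 1 × 1798 = 3598 frames.
Within the current minute: 55 × 30 + 9 − 2 = 1657 (labels ;00/;01 skipped at this minute). Total = 89910 + 3598 + 1657 = 95165.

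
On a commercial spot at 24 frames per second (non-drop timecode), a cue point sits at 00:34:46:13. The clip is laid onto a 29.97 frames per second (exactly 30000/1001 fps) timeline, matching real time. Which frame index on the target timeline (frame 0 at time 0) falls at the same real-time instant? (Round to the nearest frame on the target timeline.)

frame 62534

Source frame index: (0×3600 + 34×60 + 46) × 24 + 13 = 50077.
Real time: 50077 / (24) = 50077/24 s.
Target frame: (50077/24) × (30000/1001) = 62596250/1001 ≈ 62533.716 → 62534.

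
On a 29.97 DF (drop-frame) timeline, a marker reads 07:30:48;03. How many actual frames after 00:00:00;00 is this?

As if non-drop at 30 labels/s: (7 × 3600 + 30 × 60 + 48) × 30 + 3 = 811443.
Minute boundaries passed: 450; those not divisible by 10: 450 − 45 = 405; dropped labels = 2 × 405 = 810.
Actual frame index = 811443 − 810 = 810633.

810633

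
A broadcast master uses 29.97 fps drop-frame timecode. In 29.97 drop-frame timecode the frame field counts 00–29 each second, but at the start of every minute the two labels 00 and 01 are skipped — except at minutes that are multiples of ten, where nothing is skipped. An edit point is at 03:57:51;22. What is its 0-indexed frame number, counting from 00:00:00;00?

427724

As if non-drop at 30 labels/s: (3 × 3600 + 57 × 60 + 51) × 30 + 22 = 428152.
Minute boundaries passed: 237; those not divisible by 10: 237 − 23 = 214; dropped labels = 2 × 214 = 428.
Actual frame index = 428152 − 428 = 427724.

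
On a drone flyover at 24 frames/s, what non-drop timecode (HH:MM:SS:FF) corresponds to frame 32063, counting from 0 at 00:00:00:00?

00:22:15:23

32063 ÷ 24 = 1335 full seconds, remainder 23 frames.
1335 s = 0 h 22 min 15 s.
Timecode: 00:22:15:23.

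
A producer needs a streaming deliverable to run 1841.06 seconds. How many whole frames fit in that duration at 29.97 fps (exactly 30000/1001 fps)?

55176 frames

Frames = 1841.06 × 30000/1001 = 4248600/77 ≈ 55176.6234.
Complete frames: 55176.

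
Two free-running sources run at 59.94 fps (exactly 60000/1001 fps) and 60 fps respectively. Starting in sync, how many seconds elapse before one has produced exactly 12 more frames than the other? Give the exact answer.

The gap grows by |60 − 60000/1001| = 60/1001 frames per second.
Time for a 12-frame gap: 12 ÷ (60/1001) = 200.2 s.

200.2 seconds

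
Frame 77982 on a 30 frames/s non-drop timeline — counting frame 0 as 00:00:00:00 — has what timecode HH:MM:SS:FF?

00:43:19:12

77982 ÷ 30 = 2599 full seconds, remainder 12 frames.
2599 s = 0 h 43 min 19 s.
Timecode: 00:43:19:12.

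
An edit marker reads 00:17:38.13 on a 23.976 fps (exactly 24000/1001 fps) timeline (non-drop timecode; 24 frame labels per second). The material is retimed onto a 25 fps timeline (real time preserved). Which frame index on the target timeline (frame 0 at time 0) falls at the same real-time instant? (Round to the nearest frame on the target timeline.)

frame 26490

Source frame index: (0×3600 + 17×60 + 38) × 24 + 13 = 25405.
Real time: 25405 / (24000/1001) = 5086081/4800 s.
Target frame: (5086081/4800) × (25) = 5086081/192 ≈ 26490.005 → 26490.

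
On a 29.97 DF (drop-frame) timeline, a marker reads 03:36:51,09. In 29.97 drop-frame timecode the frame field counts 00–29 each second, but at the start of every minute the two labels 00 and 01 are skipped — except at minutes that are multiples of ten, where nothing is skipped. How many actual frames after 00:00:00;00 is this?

389949

Complete 10-minute blocks: 21, each 17982 frames → 377622.
Remaining 6 whole minutes in the current block: 1800 + 5 × 1798 = 10790 frames.
Within the current minute: 51 × 30 + 9 − 2 = 1537 (labels ;00/;01 skipped at this minute). Total = 377622 + 10790 + 1537 = 389949.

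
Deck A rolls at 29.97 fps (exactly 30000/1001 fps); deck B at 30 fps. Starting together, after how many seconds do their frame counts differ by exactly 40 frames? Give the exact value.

The gap grows by |30 − 30000/1001| = 30/1001 frames per second.
Time for a 40-frame gap: 40 ÷ (30/1001) = 4004/3 s.

4004/3 seconds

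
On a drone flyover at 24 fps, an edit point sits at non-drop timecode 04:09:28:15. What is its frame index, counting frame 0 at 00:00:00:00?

Total seconds to the label: (4 × 3600 + 9 × 60 + 28) = 14968.
Frame index = 14968 × 24 + 15 = 359247.

359247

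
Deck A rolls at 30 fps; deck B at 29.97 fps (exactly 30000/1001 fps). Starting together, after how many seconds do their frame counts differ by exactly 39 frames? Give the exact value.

The gap grows by |30000/1001 − 30| = 30/1001 frames per second.
Time for a 39-frame gap: 39 ÷ (30/1001) = 1301.3 s.

1301.3 seconds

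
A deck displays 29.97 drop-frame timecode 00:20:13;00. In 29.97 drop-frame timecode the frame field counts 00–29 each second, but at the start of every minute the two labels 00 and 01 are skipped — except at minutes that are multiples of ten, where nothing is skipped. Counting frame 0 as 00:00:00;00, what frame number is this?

Complete 10-minute blocks: 2, each 17982 frames → 35964.
Remaining 0 whole minutes in the current block: 0 frames.
Within the current minute: 13 × 30 + 0 = 390. Total = 35964 + 0 + 390 = 36354.

36354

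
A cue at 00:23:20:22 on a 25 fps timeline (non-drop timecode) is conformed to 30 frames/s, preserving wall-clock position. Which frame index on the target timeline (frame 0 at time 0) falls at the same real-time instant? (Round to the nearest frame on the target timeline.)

frame 42026

Source frame index: (0×3600 + 23×60 + 20) × 25 + 22 = 35022.
Real time: 35022 / (25) = 35022/25 s.
Target frame: (35022/25) × (30) = 210132/5 ≈ 42026.400 → 42026.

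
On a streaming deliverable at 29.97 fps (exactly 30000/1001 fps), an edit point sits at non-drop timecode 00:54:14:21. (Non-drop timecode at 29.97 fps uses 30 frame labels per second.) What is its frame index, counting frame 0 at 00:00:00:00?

Total seconds to the label: (0 × 3600 + 54 × 60 + 14) = 3254.
Frame index = 3254 × 30 + 21 = 97641.

97641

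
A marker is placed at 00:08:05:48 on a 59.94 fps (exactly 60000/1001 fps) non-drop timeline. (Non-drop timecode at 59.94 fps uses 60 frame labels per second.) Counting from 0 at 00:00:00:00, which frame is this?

Total seconds to the label: (0 × 3600 + 8 × 60 + 5) = 485.
Frame index = 485 × 60 + 48 = 29148.

29148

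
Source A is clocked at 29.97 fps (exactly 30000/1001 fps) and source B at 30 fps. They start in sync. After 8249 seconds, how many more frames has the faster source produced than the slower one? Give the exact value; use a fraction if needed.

A emits 30000/1001 × 8249 = 247470000/1001 frames; B emits 30 × 8249 = 247470.
Difference = 247470/1001 frames (≈ 247.2228); B is ahead of A.

247470/1001 frames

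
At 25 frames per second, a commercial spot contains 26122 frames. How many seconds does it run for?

1044.88 seconds

Running time = 26122 / (25) = 1044.88 s.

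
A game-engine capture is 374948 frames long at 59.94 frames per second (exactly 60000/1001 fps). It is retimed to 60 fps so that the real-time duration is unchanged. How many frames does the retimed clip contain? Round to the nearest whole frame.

Frames at target rate = 374948 × (60) / (60000/1001) = 93830737/250 ≈ 375322.948.
Nearest whole frame: 375323.

375323 frames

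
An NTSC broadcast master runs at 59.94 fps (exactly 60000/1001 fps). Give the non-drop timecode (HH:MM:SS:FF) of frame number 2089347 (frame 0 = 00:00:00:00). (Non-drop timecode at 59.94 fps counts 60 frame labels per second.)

09:40:22:27

2089347 ÷ 60 = 34822 full seconds, remainder 27 frames.
34822 s = 9 h 40 min 22 s.
Timecode: 09:40:22:27.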